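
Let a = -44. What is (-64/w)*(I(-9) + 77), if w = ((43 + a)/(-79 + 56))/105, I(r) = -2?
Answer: -11592000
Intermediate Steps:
w = 1/2415 (w = ((43 - 44)/(-79 + 56))/105 = -1/(-23)*(1/105) = -1*(-1/23)*(1/105) = (1/23)*(1/105) = 1/2415 ≈ 0.00041408)
(-64/w)*(I(-9) + 77) = (-64/1/2415)*(-2 + 77) = -64*2415*75 = -154560*75 = -11592000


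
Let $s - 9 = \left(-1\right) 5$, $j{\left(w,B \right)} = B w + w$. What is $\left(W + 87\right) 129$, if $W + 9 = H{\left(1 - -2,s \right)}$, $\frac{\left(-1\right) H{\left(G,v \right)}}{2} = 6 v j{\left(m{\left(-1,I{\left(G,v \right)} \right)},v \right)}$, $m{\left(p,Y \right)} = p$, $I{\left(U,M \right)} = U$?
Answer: $41022$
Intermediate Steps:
$j{\left(w,B \right)} = w + B w$
$s = 4$ ($s = 9 - 5 = 4$)
$H{\left(G,v \right)} = - 12 v \left(-1 - v\right)$ ($H{\left(G,v \right)} = - 2 \cdot 6 v \left(- (1 + v)\right) = - 2 \cdot 6 v \left(-1 - v\right) = - 12 v \left(-1 - v\right)$)
$W = 231$ ($W = -9 + 12 \cdot 4 \left(1 + 4\right) = -9 + 12 \cdot 4 \cdot 5 = -9 + 240 = 231$)
$\left(W + 87\right) 129 = \left(231 + 87\right) 129 = 318 \cdot 129 = 41022$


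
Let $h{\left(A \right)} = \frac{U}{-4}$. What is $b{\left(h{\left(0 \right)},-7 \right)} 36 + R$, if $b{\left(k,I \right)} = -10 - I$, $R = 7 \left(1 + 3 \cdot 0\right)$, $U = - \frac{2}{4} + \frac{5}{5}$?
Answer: $-101$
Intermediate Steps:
$U = \frac{1}{2}$ ($U = \left(-2\right) \frac{1}{4} + 5 \cdot \frac{1}{5} = - \frac{1}{2} + 1 = \frac{1}{2} \approx 0.5$)
$R = 7$ ($R = 7 \left(1 + 0\right) = 7 \cdot 1 = 7$)
$h{\left(A \right)} = - \frac{1}{8}$ ($h{\left(A \right)} = \frac{1}{2 \left(-4\right)} = \frac{1}{2} \left(- \frac{1}{4}\right) = - \frac{1}{8}$)
$b{\left(h{\left(0 \right)},-7 \right)} 36 + R = \left(-10 - -7\right) 36 + 7 = \left(-10 + 7\right) 36 + 7 = \left(-3\right) 36 + 7 = -108 + 7 = -101$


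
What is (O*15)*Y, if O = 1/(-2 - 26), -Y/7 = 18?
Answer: 135/2 ≈ 67.500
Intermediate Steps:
Y = -126 (Y = -7*18 = -126)
O = -1/28 (O = 1/(-28) = -1/28 ≈ -0.035714)
(O*15)*Y = -1/28*15*(-126) = -15/28*(-126) = 135/2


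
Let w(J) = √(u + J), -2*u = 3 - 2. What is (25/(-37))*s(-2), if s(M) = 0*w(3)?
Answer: 0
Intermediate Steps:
u = -½ (u = -(3 - 2)/2 = -½*1 = -½ ≈ -0.50000)
w(J) = √(-½ + J)
s(M) = 0 (s(M) = 0*(√(-2 + 4*3)/2) = 0*(√(-2 + 12)/2) = 0*(√10/2) = 0)
(25/(-37))*s(-2) = (25/(-37))*0 = (25*(-1/37))*0 = -25/37*0 = 0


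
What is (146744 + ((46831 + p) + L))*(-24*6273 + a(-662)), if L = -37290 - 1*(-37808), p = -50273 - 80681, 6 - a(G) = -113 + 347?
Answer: -9520098420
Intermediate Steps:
a(G) = -228 (a(G) = 6 - (-113 + 347) = 6 - 1*234 = 6 - 234 = -228)
p = -130954
L = 518 (L = -37290 + 37808 = 518)
(146744 + ((46831 + p) + L))*(-24*6273 + a(-662)) = (146744 + ((46831 - 130954) + 518))*(-24*6273 - 228) = (146744 + (-84123 + 518))*(-150552 - 228) = (146744 - 83605)*(-150780) = 63139*(-150780) = -9520098420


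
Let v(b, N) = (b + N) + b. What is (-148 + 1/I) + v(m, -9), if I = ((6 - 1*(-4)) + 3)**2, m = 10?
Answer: -23152/169 ≈ -136.99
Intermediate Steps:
v(b, N) = N + 2*b (v(b, N) = (N + b) + b = N + 2*b)
I = 169 (I = ((6 + 4) + 3)**2 = (10 + 3)**2 = 13**2 = 169)
(-148 + 1/I) + v(m, -9) = (-148 + 1/169) + (-9 + 2*10) = (-148 + 1/169) + (-9 + 20) = -25011/169 + 11 = -23152/169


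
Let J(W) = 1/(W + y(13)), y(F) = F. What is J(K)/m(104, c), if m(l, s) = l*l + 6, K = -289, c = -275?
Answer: -1/2986872 ≈ -3.3480e-7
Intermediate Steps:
J(W) = 1/(13 + W) (J(W) = 1/(W + 13) = 1/(13 + W))
m(l, s) = 6 + l**2 (m(l, s) = l**2 + 6 = 6 + l**2)
J(K)/m(104, c) = 1/((13 - 289)*(6 + 104**2)) = 1/((-276)*(6 + 10816)) = -1/276/10822 = -1/276*1/10822 = -1/2986872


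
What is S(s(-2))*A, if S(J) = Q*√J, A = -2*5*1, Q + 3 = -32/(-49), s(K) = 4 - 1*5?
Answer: 1150*I/49 ≈ 23.469*I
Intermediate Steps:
s(K) = -1 (s(K) = 4 - 5 = -1)
Q = -115/49 (Q = -3 - 32/(-49) = -3 - 32*(-1/49) = -3 + 32/49 = -115/49 ≈ -2.3469)
A = -10 (A = -10*1 = -10)
S(J) = -115*√J/49
S(s(-2))*A = -115*I/49*(-10) = 1150*I/49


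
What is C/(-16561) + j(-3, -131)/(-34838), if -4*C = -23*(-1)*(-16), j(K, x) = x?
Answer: -1035605/576952118 ≈ -0.0017950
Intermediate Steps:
C = 92 (C = -(-23*(-1))*(-16)/4 = -23*(-16)/4 = -¼*(-368) = 92)
C/(-16561) + j(-3, -131)/(-34838) = 92/(-16561) - 131/(-34838) = 92*(-1/16561) - 131*(-1/34838) = -92/16561 + 131/34838 = -1035605/576952118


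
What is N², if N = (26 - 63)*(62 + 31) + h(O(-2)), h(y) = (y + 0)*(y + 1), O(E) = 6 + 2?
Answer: 11350161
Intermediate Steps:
O(E) = 8
h(y) = y*(1 + y)
N = -3369 (N = (26 - 63)*(62 + 31) + 8*(1 + 8) = -37*93 + 8*9 = -3441 + 72 = -3369)
N² = (-3369)² = 11350161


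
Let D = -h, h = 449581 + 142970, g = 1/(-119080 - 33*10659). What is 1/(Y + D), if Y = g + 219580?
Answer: -470827/175604817018 ≈ -2.6812e-6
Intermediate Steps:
g = -1/470827 (g = 1/(-119080 - 351747) = 1/(-470827) = -1/470827 ≈ -2.1239e-6)
h = 592551
Y = 103384192659/470827 (Y = -1/470827 + 219580 = 103384192659/470827 ≈ 2.1958e+5)
D = -592551 (D = -1*592551 = -592551)
1/(Y + D) = 1/(103384192659/470827 - 592551) = 1/(-175604817018/470827) = -470827/175604817018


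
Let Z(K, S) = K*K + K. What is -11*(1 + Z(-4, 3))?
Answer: -143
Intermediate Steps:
Z(K, S) = K + K**2 (Z(K, S) = K**2 + K = K + K**2)
-11*(1 + Z(-4, 3)) = -11*(1 - 4*(1 - 4)) = -11*(1 - 4*(-3)) = -11*(1 + 12) = -11*13 = -143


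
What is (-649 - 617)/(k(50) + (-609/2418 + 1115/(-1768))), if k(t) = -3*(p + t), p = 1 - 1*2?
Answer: 23128976/2701715 ≈ 8.5609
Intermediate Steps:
p = -1 (p = 1 - 2 = -1)
k(t) = 3 - 3*t (k(t) = -3*(-1 + t) = 3 - 3*t)
(-649 - 617)/(k(50) + (-609/2418 + 1115/(-1768))) = (-649 - 617)/((3 - 3*50) + (-609/2418 + 1115/(-1768))) = -1266/((3 - 150) + (-609*1/2418 + 1115*(-1/1768))) = -1266/(-147 + (-203/806 - 1115/1768)) = -1266/(-147 - 48369/54808) = -1266/(-8105145/54808) = -1266*(-54808/8105145) = 23128976/2701715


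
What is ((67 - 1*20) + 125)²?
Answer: 29584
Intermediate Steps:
((67 - 1*20) + 125)² = ((67 - 20) + 125)² = (47 + 125)² = 172² = 29584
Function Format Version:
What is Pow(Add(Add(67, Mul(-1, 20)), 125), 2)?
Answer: 29584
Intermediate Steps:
Pow(Add(Add(67, Mul(-1, 20)), 125), 2) = Pow(Add(Add(67, -20), 125), 2) = Pow(Add(47, 125), 2) = Pow(172, 2) = 29584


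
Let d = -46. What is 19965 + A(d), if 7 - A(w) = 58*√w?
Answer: 19972 - 58*I*√46 ≈ 19972.0 - 393.38*I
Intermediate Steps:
A(w) = 7 - 58*√w
19965 + A(d) = 19965 + (7 - 58*I*√46) = 19972 - 58*I*√46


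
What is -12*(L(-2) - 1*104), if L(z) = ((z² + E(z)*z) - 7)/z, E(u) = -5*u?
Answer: 1110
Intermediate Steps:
L(z) = (-7 - 4*z²)/z (L(z) = ((z² + (-5*z)*z) - 7)/z = ((z² - 5*z²) - 7)/z = (-4*z² - 7)/z = (-7 - 4*z²)/z)
-12*(L(-2) - 1*104) = -12*((-7/(-2) - 4*(-2)) - 1*104) = -12*((-7*(-½) + 8) - 104) = -12*((7/2 + 8) - 104) = -12*(23/2 - 104) = -12*(-185/2) = 1110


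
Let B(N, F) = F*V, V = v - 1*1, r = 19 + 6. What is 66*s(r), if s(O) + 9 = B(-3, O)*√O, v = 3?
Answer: 15906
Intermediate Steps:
r = 25
V = 2 (V = 3 - 1*1 = 3 - 1 = 2)
B(N, F) = 2*F (B(N, F) = F*2 = 2*F)
s(O) = -9 + 2*O^(3/2) (s(O) = -9 + (2*O)*√O = -9 + 2*O^(3/2))
66*s(r) = 66*(-9 + 2*25^(3/2)) = 66*(-9 + 2*125) = 66*(-9 + 250) = 66*241 = 15906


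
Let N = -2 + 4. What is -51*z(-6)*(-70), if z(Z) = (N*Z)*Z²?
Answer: -1542240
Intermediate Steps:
N = 2
z(Z) = 2*Z³ (z(Z) = (2*Z)*Z² = 2*Z³)
-51*z(-6)*(-70) = -102*(-6)³*(-70) = -102*(-216)*(-70) = -51*(-432)*(-70) = 22032*(-70) = -1542240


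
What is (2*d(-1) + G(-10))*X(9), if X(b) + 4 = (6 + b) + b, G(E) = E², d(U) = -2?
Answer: 1920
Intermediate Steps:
X(b) = 2 + 2*b (X(b) = -4 + ((6 + b) + b) = -4 + (6 + 2*b) = 2 + 2*b)
(2*d(-1) + G(-10))*X(9) = (2*(-2) + (-10)²)*(2 + 2*9) = (-4 + 100)*(2 + 18) = 96*20 = 1920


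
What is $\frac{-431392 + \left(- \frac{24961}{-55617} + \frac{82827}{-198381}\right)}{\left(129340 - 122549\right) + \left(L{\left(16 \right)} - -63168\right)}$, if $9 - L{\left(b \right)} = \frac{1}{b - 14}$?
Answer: $- \frac{3173134133046868}{514650894211665} \approx -6.1656$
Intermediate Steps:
$L{\left(b \right)} = 9 - \frac{1}{-14 + b}$ ($L{\left(b \right)} = 9 - \frac{1}{b - 14} = 9 - \frac{1}{-14 + b}$)
$\frac{-431392 + \left(- \frac{24961}{-55617} + \frac{82827}{-198381}\right)}{\left(129340 - 122549\right) + \left(L{\left(16 \right)} - -63168\right)} = \frac{-431392 + \left(- \frac{24961}{-55617} + \frac{82827}{-198381}\right)}{\left(129340 - 122549\right) + \left(\frac{-127 + 9 \cdot 16}{-14 + 16} - -63168\right)} = \frac{-431392 + \left(\left(-24961\right) \left(- \frac{1}{55617}\right) + 82827 \left(- \frac{1}{198381}\right)\right)}{\left(129340 - 122549\right) + \left(\frac{-127 + 144}{2} + 63168\right)} = \frac{-431392 + \left(\frac{24961}{55617} - \frac{27609}{66127}\right)}{6791 + \left(\frac{1}{2} \cdot 17 + 63168\right)} = \frac{-431392 + \frac{115066294}{3677785359}}{6791 + \left(\frac{17}{2} + 63168\right)} = - \frac{1586567066523434}{3677785359 \left(6791 + \frac{126353}{2}\right)} = - \frac{1586567066523434}{3677785359 \cdot \frac{139935}{2}} = \left(- \frac{1586567066523434}{3677785359}\right) \frac{2}{139935} = - \frac{3173134133046868}{514650894211665}$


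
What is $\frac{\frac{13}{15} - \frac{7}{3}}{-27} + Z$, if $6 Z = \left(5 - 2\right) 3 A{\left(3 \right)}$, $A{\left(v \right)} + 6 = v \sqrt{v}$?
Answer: $- \frac{3623}{405} + \frac{9 \sqrt{3}}{2} \approx -1.1515$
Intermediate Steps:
$A{\left(v \right)} = -6 + v^{\frac{3}{2}}$ ($A{\left(v \right)} = -6 + v \sqrt{v} = -6 + v^{\frac{3}{2}}$)
$Z = -9 + \frac{9 \sqrt{3}}{2}$ ($Z = \frac{\left(5 - 2\right) 3 \left(-6 + 3^{\frac{3}{2}}\right)}{6} = \frac{\left(5 - 2\right) 3 \left(-6 + 3 \sqrt{3}\right)}{6} = \frac{3 \cdot 3 \left(-6 + 3 \sqrt{3}\right)}{6} = \frac{9 \left(-6 + 3 \sqrt{3}\right)}{6} = \frac{-54 + 27 \sqrt{3}}{6} = -9 + \frac{9 \sqrt{3}}{2} \approx -1.2058$)
$\frac{\frac{13}{15} - \frac{7}{3}}{-27} + Z = \frac{\frac{13}{15} - \frac{7}{3}}{-27} - \left(9 - \frac{9 \sqrt{3}}{2}\right) = - \frac{13 \cdot \frac{1}{15} - \frac{7}{3}}{27} - \left(9 - \frac{9 \sqrt{3}}{2}\right) = - \frac{\frac{13}{15} - \frac{7}{3}}{27} - \left(9 - \frac{9 \sqrt{3}}{2}\right) = \left(- \frac{1}{27}\right) \left(- \frac{22}{15}\right) - \left(9 - \frac{9 \sqrt{3}}{2}\right) = \frac{22}{405} - \left(9 - \frac{9 \sqrt{3}}{2}\right) = - \frac{3623}{405} + \frac{9 \sqrt{3}}{2}$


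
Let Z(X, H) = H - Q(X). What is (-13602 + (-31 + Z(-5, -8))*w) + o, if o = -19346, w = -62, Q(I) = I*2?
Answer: -31150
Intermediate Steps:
Q(I) = 2*I
Z(X, H) = H - 2*X
(-13602 + (-31 + Z(-5, -8))*w) + o = (-13602 + (-31 + (-8 - 2*(-5)))*(-62)) - 19346 = (-13602 + (-31 + (-8 + 10))*(-62)) - 19346 = (-13602 + (-31 + 2)*(-62)) - 19346 = (-13602 - 29*(-62)) - 19346 = (-13602 + 1798) - 19346 = -11804 - 19346 = -31150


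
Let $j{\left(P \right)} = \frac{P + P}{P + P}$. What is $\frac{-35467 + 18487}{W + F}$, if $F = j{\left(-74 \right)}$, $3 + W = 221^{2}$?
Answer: $- \frac{16980}{48839} \approx -0.34767$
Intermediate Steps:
$W = 48838$ ($W = -3 + 221^{2} = -3 + 48841 = 48838$)
$j{\left(P \right)} = 1$ ($j{\left(P \right)} = \frac{2 P}{2 P} = 2 P \frac{1}{2 P} = 1$)
$F = 1$
$\frac{-35467 + 18487}{W + F} = \frac{-35467 + 18487}{48838 + 1} = - \frac{16980}{48839}$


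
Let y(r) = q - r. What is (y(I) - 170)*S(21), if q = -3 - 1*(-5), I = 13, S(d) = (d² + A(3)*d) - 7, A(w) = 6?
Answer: -101360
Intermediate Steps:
S(d) = -7 + d² + 6*d (S(d) = (d² + 6*d) - 7 = -7 + d² + 6*d)
q = 2 (q = -3 + 5 = 2)
y(r) = 2 - r
(y(I) - 170)*S(21) = ((2 - 1*13) - 170)*(-7 + 21² + 6*21) = ((2 - 13) - 170)*(-7 + 441 + 126) = (-11 - 170)*560 = -181*560 = -101360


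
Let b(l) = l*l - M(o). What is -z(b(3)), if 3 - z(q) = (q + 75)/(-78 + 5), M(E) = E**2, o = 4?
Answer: -287/73 ≈ -3.9315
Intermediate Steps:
b(l) = -16 + l**2 (b(l) = l*l - 1*4**2 = l**2 - 1*16 = l**2 - 16 = -16 + l**2)
z(q) = 294/73 + q/73 (z(q) = 3 - (q + 75)/(-78 + 5) = 3 - (75 + q)/(-73) = 3 - (75 + q)*(-1)/73 = 3 - (-75/73 - q/73) = 3 + (75/73 + q/73) = 294/73 + q/73)
-z(b(3)) = -(294/73 + (-16 + 3**2)/73) = -(294/73 + (-16 + 9)/73) = -(294/73 + (1/73)*(-7)) = -(294/73 - 7/73) = -1*287/73 = -287/73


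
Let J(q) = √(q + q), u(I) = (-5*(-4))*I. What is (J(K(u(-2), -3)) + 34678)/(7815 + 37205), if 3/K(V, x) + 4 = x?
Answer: 17339/22510 + I*√42/315140 ≈ 0.77028 + 2.0565e-5*I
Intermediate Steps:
u(I) = 20*I
K(V, x) = 3/(-4 + x)
J(q) = √2*√q (J(q) = √(2*q) = √2*√q)
(J(K(u(-2), -3)) + 34678)/(7815 + 37205) = (√2*√(3/(-4 - 3)) + 34678)/(7815 + 37205) = (√2*√(3/(-7)) + 34678)/45020 = (√2*√(3*(-⅐)) + 34678)*(1/45020) = (√2*√(-3/7) + 34678)*(1/45020) = (√2*(I*√21/7) + 34678)*(1/45020) = (I*√42/7 + 34678)*(1/45020) = (34678 + I*√42/7)*(1/45020) = 17339/22510 + I*√42/315140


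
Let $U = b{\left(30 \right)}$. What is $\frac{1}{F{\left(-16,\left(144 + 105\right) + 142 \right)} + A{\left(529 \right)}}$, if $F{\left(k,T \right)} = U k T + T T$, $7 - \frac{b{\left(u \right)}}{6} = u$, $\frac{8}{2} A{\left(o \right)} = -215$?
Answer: $\frac{4}{4064621} \approx 9.841 \cdot 10^{-7}$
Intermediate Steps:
$A{\left(o \right)} = - \frac{215}{4}$ ($A{\left(o \right)} = \frac{1}{4} \left(-215\right) = - \frac{215}{4}$)
$b{\left(u \right)} = 42 - 6 u$
$U = -138$ ($U = 42 - 180 = -138$)
$F{\left(k,T \right)} = T^{2} - 138 T k$ ($F{\left(k,T \right)} = - 138 k T + T T = - 138 T k + T^{2} = T^{2} - 138 T k$)
$\frac{1}{F{\left(-16,\left(144 + 105\right) + 142 \right)} + A{\left(529 \right)}} = \frac{1}{\left(\left(144 + 105\right) + 142\right) \left(\left(\left(144 + 105\right) + 142\right) - -2208\right) - \frac{215}{4}} = \frac{1}{\left(249 + 142\right) \left(\left(249 + 142\right) + 2208\right) - \frac{215}{4}} = \frac{1}{391 \left(391 + 2208\right) - \frac{215}{4}} = \frac{1}{391 \cdot 2599 - \frac{215}{4}} = \frac{1}{1016209 - \frac{215}{4}} = \frac{1}{\frac{4064621}{4}} = \frac{4}{4064621}$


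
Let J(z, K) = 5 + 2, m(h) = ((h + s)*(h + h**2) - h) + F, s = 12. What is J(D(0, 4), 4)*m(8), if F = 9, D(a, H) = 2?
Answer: 10087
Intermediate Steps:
m(h) = 9 - h + (12 + h)*(h + h**2) (m(h) = ((h + 12)*(h + h**2) - h) + 9 = ((12 + h)*(h + h**2) - h) + 9 = (-h + (12 + h)*(h + h**2)) + 9 = 9 - h + (12 + h)*(h + h**2))
J(z, K) = 7
J(D(0, 4), 4)*m(8) = 7*(9 + 8**3 + 11*8 + 13*8**2) = 7*(9 + 512 + 88 + 13*64) = 7*(9 + 512 + 88 + 832) = 7*1441 = 10087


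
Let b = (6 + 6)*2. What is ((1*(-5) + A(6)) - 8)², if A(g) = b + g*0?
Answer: 121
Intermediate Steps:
b = 24 (b = 12*2 = 24)
A(g) = 24 (A(g) = 24 + g*0 = 24 + 0 = 24)
((1*(-5) + A(6)) - 8)² = ((1*(-5) + 24) - 8)² = ((-5 + 24) - 8)² = (19 - 8)² = 11² = 121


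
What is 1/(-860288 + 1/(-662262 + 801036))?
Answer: -138774/119385606911 ≈ -1.1624e-6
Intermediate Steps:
1/(-860288 + 1/(-662262 + 801036)) = 1/(-860288 + 1/138774) = 1/(-119385606911/138774) = -138774/119385606911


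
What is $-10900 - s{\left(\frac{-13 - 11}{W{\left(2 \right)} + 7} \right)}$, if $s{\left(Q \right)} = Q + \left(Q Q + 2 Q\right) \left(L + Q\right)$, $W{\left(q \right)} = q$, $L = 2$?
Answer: $- \frac{294196}{27} \approx -10896.0$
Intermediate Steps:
$s{\left(Q \right)} = Q + \left(2 + Q\right) \left(Q^{2} + 2 Q\right)$ ($s{\left(Q \right)} = Q + \left(Q Q + 2 Q\right) \left(2 + Q\right) = Q + \left(Q^{2} + 2 Q\right) \left(2 + Q\right) = Q + \left(2 + Q\right) \left(Q^{2} + 2 Q\right)$)
$-10900 - s{\left(\frac{-13 - 11}{W{\left(2 \right)} + 7} \right)} = -10900 - \frac{-13 - 11}{2 + 7} \left(5 + \left(\frac{-13 - 11}{2 + 7}\right)^{2} + 4 \frac{-13 - 11}{2 + 7}\right) = -10900 - - \frac{24}{9} \left(5 + \left(- \frac{24}{9}\right)^{2} + 4 \left(- \frac{24}{9}\right)\right) = -10900 - \left(-24\right) \frac{1}{9} \left(5 + \left(\left(-24\right) \frac{1}{9}\right)^{2} + 4 \left(\left(-24\right) \frac{1}{9}\right)\right) = -10900 - - \frac{8 \left(5 + \left(- \frac{8}{3}\right)^{2} + 4 \left(- \frac{8}{3}\right)\right)}{3} = -10900 - - \frac{8 \left(5 + \frac{64}{9} - \frac{32}{3}\right)}{3} = -10900 - \left(- \frac{8}{3}\right) \frac{13}{9} = -10900 - - \frac{104}{27} = -10900 + \frac{104}{27} = - \frac{294196}{27}$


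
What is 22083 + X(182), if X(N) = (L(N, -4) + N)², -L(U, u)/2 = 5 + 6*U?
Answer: 4070227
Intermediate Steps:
L(U, u) = -10 - 12*U (L(U, u) = -2*(5 + 6*U) = -10 - 12*U)
X(N) = (-10 - 11*N)² (X(N) = ((-10 - 12*N) + N)² = (-10 - 11*N)²)
22083 + X(182) = 22083 + (10 + 11*182)² = 22083 + (10 + 2002)² = 22083 + 2012² = 22083 + 4048144 = 4070227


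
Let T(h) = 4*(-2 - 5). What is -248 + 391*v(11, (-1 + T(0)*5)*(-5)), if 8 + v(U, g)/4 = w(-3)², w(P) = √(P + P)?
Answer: -22144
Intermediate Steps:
w(P) = √2*√P (w(P) = √(2*P) = √2*√P)
T(h) = -28 (T(h) = 4*(-7) = -28)
v(U, g) = -56 (v(U, g) = -32 + 4*(√2*√(-3))² = -32 + 4*(√2*(I*√3))² = -32 + 4*(I*√6)² = -32 + 4*(-6) = -32 - 24 = -56)
-248 + 391*v(11, (-1 + T(0)*5)*(-5)) = -248 + 391*(-56) = -248 - 21896 = -22144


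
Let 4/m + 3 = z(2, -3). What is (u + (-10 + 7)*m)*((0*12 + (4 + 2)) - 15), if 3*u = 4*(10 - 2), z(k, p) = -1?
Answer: -123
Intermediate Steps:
u = 32/3 (u = (4*(10 - 2))/3 = (4*8)/3 = (1/3)*32 = 32/3 ≈ 10.667)
m = -1 (m = 4/(-3 - 1) = 4/(-4) = 4*(-1/4) = -1)
(u + (-10 + 7)*m)*((0*12 + (4 + 2)) - 15) = (32/3 + (-10 + 7)*(-1))*((0*12 + (4 + 2)) - 15) = (32/3 - 3*(-1))*((0 + 6) - 15) = (32/3 + 3)*(6 - 15) = (41/3)*(-9) = -123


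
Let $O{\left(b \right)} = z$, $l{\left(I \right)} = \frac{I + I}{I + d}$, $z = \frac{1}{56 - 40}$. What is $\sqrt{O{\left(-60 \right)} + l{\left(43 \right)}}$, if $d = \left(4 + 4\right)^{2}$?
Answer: $\frac{\sqrt{158681}}{428} \approx 0.93072$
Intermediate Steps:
$d = 64$ ($d = 8^{2} = 64$)
$z = \frac{1}{16} \approx 0.0625$
$l{\left(I \right)} = \frac{2 I}{64 + I}$ ($l{\left(I \right)} = \frac{I + I}{I + 64} = \frac{2 I}{64 + I}$)
$O{\left(b \right)} = \frac{1}{16}$
$\sqrt{O{\left(-60 \right)} + l{\left(43 \right)}} = \sqrt{\frac{1}{16} + 2 \cdot 43 \frac{1}{64 + 43}} = \sqrt{\frac{1}{16} + 2 \cdot 43 \cdot \frac{1}{107}} = \sqrt{\frac{1}{16} + \frac{86}{107}} = \sqrt{\frac{1483}{1712}} = \frac{\sqrt{158681}}{428}$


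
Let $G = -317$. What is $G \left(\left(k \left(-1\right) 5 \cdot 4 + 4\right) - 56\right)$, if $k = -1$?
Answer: $10144$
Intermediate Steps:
$G \left(\left(k \left(-1\right) 5 \cdot 4 + 4\right) - 56\right) = - 317 \left(\left(\left(-1\right) \left(-1\right) 5 \cdot 4 + 4\right) - 56\right) = - 317 \left(\left(1 \cdot 5 \cdot 4 + 4\right) - 56\right) = - 317 \left(\left(5 \cdot 4 + 4\right) - 56\right) = - 317 \left(\left(20 + 4\right) - 56\right) = - 317 \left(24 - 56\right) = \left(-317\right) \left(-32\right) = 10144$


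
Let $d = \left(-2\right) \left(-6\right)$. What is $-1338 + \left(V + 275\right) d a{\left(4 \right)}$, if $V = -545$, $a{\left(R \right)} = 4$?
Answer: $-14298$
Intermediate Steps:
$d = 12$
$-1338 + \left(V + 275\right) d a{\left(4 \right)} = -1338 + \left(-545 + 275\right) 12 \cdot 4 = -1338 - 12960 = -14298$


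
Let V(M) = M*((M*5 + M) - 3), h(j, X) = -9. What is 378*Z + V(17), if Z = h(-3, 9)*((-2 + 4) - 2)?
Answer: 1683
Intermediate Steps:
V(M) = M*(-3 + 6*M) (V(M) = M*((5*M + M) - 3) = M*(6*M - 3) = M*(-3 + 6*M))
Z = 0 (Z = -9*((-2 + 4) - 2) = -9*(2 - 2) = -9*0 = 0)
378*Z + V(17) = 378*0 + 3*17*(-1 + 2*17) = 0 + 3*17*(-1 + 34) = 0 + 3*17*33 = 0 + 1683 = 1683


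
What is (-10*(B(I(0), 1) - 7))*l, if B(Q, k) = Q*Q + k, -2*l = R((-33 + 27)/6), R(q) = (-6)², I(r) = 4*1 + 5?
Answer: 13500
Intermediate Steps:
I(r) = 9 (I(r) = 4 + 5 = 9)
R(q) = 36
l = -18 (l = -½*36 = -18)
B(Q, k) = k + Q² (B(Q, k) = Q² + k = k + Q²)
(-10*(B(I(0), 1) - 7))*l = -10*((1 + 9²) - 7)*(-18) = -10*((1 + 81) - 7)*(-18) = -10*(82 - 7)*(-18) = -10*75*(-18) = -750*(-18) = 13500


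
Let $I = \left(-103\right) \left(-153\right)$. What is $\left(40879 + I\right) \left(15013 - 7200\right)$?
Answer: $442512694$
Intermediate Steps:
$I = 15759$
$\left(40879 + I\right) \left(15013 - 7200\right) = \left(40879 + 15759\right) \left(15013 - 7200\right) = 56638 \cdot 7813 = 442512694$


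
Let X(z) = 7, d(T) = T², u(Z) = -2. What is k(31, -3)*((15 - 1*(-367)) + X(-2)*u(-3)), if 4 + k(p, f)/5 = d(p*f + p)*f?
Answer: -21226240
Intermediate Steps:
k(p, f) = -20 + 5*f*(p + f*p)² (k(p, f) = -20 + 5*((p*f + p)²*f) = -20 + 5*((f*p + p)²*f) = -20 + 5*((p + f*p)²*f) = -20 + 5*(f*(p + f*p)²) = -20 + 5*f*(p + f*p)²)
k(31, -3)*((15 - 1*(-367)) + X(-2)*u(-3)) = (-20 + 5*(-3)*31²*(1 - 3)²)*((15 - 1*(-367)) + 7*(-2)) = (-20 + 5*(-3)*961*(-2)²)*((15 + 367) - 14) = (-20 + 5*(-3)*961*4)*(382 - 14) = (-20 - 57660)*368 = -57680*368 = -21226240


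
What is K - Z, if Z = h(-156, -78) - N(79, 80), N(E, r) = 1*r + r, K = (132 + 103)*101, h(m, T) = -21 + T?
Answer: 23994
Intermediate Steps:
K = 23735 (K = 235*101 = 23735)
N(E, r) = 2*r (N(E, r) = r + r = 2*r)
Z = -259 (Z = (-21 - 78) - 2*80 = -99 - 1*160 = -99 - 160 = -259)
K - Z = 23735 - 1*(-259) = 23735 + 259 = 23994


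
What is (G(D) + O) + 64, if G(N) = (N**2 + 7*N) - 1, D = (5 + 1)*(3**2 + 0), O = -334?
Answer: 3023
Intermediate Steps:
D = 54 (D = 6*(9 + 0) = 6*9 = 54)
G(N) = -1 + N**2 + 7*N
(G(D) + O) + 64 = ((-1 + 54**2 + 7*54) - 334) + 64 = ((-1 + 2916 + 378) - 334) + 64 = (3293 - 334) + 64 = 2959 + 64 = 3023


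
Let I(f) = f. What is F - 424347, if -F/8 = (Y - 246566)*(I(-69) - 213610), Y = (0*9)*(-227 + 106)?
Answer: -421488234859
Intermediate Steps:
Y = 0 (Y = 0*(-121) = 0)
F = -421487810512 (F = -8*(0 - 246566)*(-69 - 213610) = -(-1972528)*(-213679) = -8*52685976314 = -421487810512)
F - 424347 = -421487810512 - 424347 = -421488234859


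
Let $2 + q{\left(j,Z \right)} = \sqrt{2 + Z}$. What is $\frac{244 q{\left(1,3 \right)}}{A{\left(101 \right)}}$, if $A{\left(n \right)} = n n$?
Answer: $- \frac{488}{10201} + \frac{244 \sqrt{5}}{10201} \approx 0.0056466$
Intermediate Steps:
$q{\left(j,Z \right)} = -2 + \sqrt{2 + Z}$
$A{\left(n \right)} = n^{2}$
$\frac{244 q{\left(1,3 \right)}}{A{\left(101 \right)}} = \frac{244 \left(-2 + \sqrt{2 + 3}\right)}{101^{2}} = \frac{244 \left(-2 + \sqrt{5}\right)}{10201} = \left(-488 + 244 \sqrt{5}\right) \frac{1}{10201} = - \frac{488}{10201} + \frac{244 \sqrt{5}}{10201}$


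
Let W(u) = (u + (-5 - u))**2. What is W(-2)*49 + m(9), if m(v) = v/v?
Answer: 1226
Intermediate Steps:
m(v) = 1
W(u) = 25 (W(u) = (-5)**2 = 25)
W(-2)*49 + m(9) = 25*49 + 1 = 1225 + 1 = 1226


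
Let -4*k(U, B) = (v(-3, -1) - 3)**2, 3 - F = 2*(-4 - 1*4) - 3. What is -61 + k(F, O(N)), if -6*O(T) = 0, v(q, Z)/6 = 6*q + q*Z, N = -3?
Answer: -8893/4 ≈ -2223.3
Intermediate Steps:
v(q, Z) = 36*q + 6*Z*q (v(q, Z) = 6*(6*q + q*Z) = 6*(6*q + Z*q) = 36*q + 6*Z*q)
O(T) = 0 (O(T) = -1/6*0 = 0)
F = 22 (F = 3 - (2*(-4 - 1*4) - 3) = 3 - (2*(-4 - 4) - 3) = 3 - (2*(-8) - 3) = 3 - (-16 - 3) = 3 - 1*(-19) = 3 + 19 = 22)
k(U, B) = -8649/4 (k(U, B) = -(6*(-3)*(6 - 1) - 3)**2/4 = -(6*(-3)*5 - 3)**2/4 = -(-90 - 3)**2/4 = -1/4*(-93)**2 = -1/4*8649 = -8649/4)
-61 + k(F, O(N)) = -61 - 8649/4 = -8893/4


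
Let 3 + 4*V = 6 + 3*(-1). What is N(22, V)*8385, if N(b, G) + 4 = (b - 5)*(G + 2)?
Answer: 251550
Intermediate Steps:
V = 0 (V = -3/4 + (6 + 3*(-1))/4 = -3/4 + (6 - 3)/4 = -3/4 + (1/4)*3 = -3/4 + 3/4 = 0)
N(b, G) = -4 + (-5 + b)*(2 + G) (N(b, G) = -4 + (b - 5)*(G + 2) = -4 + (-5 + b)*(2 + G))
N(22, V)*8385 = (-14 - 5*0 + 2*22 + 0*22)*8385 = (-14 + 0 + 44 + 0)*8385 = 30*8385 = 251550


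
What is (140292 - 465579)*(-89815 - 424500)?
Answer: 167299983405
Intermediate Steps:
(140292 - 465579)*(-89815 - 424500) = -325287*(-514315) = 167299983405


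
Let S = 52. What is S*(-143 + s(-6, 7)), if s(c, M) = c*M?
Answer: -9620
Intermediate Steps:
s(c, M) = M*c
S*(-143 + s(-6, 7)) = 52*(-143 + 7*(-6)) = 52*(-143 - 42) = 52*(-185) = -9620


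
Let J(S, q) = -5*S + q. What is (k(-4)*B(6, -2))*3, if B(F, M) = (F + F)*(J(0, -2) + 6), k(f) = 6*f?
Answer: -3456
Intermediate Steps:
J(S, q) = q - 5*S
B(F, M) = 8*F (B(F, M) = (F + F)*((-2 - 5*0) + 6) = (2*F)*((-2 + 0) + 6) = (2*F)*(-2 + 6) = (2*F)*4 = 8*F)
(k(-4)*B(6, -2))*3 = ((6*(-4))*(8*6))*3 = -24*48*3 = -1152*3 = -3456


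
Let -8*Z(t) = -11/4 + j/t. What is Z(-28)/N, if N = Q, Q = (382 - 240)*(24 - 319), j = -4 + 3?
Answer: -19/2345840 ≈ -8.0995e-6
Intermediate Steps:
j = -1
Q = -41890 (Q = 142*(-295) = -41890)
N = -41890
Z(t) = 11/32 + 1/(8*t) (Z(t) = -(-11/4 - 1/t)/8 = 11/32 + 1/(8*t))
Z(-28)/N = ((1/32)*(4 + 11*(-28))/(-28))/(-41890) = ((1/32)*(-1/28)*(4 - 308))*(-1/41890) = ((1/32)*(-1/28)*(-304))*(-1/41890) = (19/56)*(-1/41890) = -19/2345840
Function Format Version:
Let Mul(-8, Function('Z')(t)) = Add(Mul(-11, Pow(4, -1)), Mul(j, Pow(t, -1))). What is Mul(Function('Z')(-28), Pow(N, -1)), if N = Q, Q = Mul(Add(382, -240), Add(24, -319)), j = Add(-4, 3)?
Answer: Rational(-19, 2345840) ≈ -8.0995e-6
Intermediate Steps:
j = -1
Q = -41890 (Q = Mul(142, -295) = -41890)
N = -41890
Function('Z')(t) = Add(Rational(11, 32), Mul(Rational(1, 8), Pow(t, -1))) (Function('Z')(t) = Mul(Rational(-1, 8), Add(Mul(-11, Pow(4, -1)), Mul(-1, Pow(t, -1)))) = Mul(Rational(-1, 8), Add(Mul(-11, Rational(1, 4)), Mul(-1, Pow(t, -1)))) = Mul(Rational(-1, 8), Add(Rational(-11, 4), Mul(-1, Pow(t, -1)))) = Add(Rational(11, 32), Mul(Rational(1, 8), Pow(t, -1))))
Mul(Function('Z')(-28), Pow(N, -1)) = Mul(Mul(Rational(1, 32), Pow(-28, -1), Add(4, Mul(11, -28))), Pow(-41890, -1)) = Mul(Mul(Rational(1, 32), Rational(-1, 28), Add(4, -308)), Rational(-1, 41890)) = Mul(Mul(Rational(1, 32), Rational(-1, 28), -304), Rational(-1, 41890)) = Mul(Rational(19, 56), Rational(-1, 41890)) = Rational(-19, 2345840)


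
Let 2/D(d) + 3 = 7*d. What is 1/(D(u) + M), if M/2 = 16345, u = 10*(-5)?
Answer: 353/11539568 ≈ 3.0590e-5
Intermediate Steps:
u = -50
M = 32690 (M = 2*16345 = 32690)
D(d) = 2/(-3 + 7*d)
1/(D(u) + M) = 1/(2/(-3 + 7*(-50)) + 32690) = 1/(2/(-3 - 350) + 32690) = 1/(2/(-353) + 32690) = 1/(2*(-1/353) + 32690) = 1/(-2/353 + 32690) = 1/(11539568/353) = 353/11539568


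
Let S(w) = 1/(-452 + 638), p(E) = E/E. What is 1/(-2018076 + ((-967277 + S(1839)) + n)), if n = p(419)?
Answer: -186/555275471 ≈ -3.3497e-7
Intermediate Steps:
p(E) = 1
S(w) = 1/186
n = 1
1/(-2018076 + ((-967277 + S(1839)) + n)) = 1/(-2018076 + ((-967277 + 1/186) + 1)) = 1/(-2018076 + (-179913521/186 + 1)) = 1/(-2018076 - 179913335/186) = 1/(-555275471/186) = -186/555275471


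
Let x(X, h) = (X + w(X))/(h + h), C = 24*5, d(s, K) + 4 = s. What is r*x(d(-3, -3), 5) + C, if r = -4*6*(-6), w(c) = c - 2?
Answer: -552/5 ≈ -110.40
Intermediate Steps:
d(s, K) = -4 + s
w(c) = -2 + c
C = 120
x(X, h) = (-2 + 2*X)/(2*h) (x(X, h) = (X + (-2 + X))/(h + h) = (-2 + 2*X)/((2*h)) = (-2 + 2*X)*(1/(2*h)) = (-2 + 2*X)/(2*h))
r = 144 (r = -24*(-6) = 144)
r*x(d(-3, -3), 5) + C = 144*((-1 + (-4 - 3))/5) + 120 = 144*((-1 - 7)/5) + 120 = 144*((⅕)*(-8)) + 120 = 144*(-8/5) + 120 = -1152/5 + 120 = -552/5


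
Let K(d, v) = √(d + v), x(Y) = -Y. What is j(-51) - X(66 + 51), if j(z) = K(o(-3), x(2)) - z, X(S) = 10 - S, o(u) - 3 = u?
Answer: 158 + I*√2 ≈ 158.0 + 1.4142*I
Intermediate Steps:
o(u) = 3 + u
j(z) = -z + I*√2 (j(z) = √((3 - 3) - 1*2) - z = √(0 - 2) - z = √(-2) - z = I*√2 - z = -z + I*√2)
j(-51) - X(66 + 51) = (-1*(-51) + I*√2) - (10 - (66 + 51)) = (51 + I*√2) - (10 - 1*117) = (51 + I*√2) - (10 - 117) = (51 + I*√2) - 1*(-107) = (51 + I*√2) + 107 = 158 + I*√2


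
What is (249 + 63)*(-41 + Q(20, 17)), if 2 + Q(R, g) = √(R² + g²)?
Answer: -13416 + 312*√689 ≈ -5226.4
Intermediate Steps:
Q(R, g) = -2 + √(R² + g²)
(249 + 63)*(-41 + Q(20, 17)) = (249 + 63)*(-41 + (-2 + √(20² + 17²))) = 312*(-41 + (-2 + √(400 + 289))) = 312*(-41 + (-2 + √689)) = 312*(-43 + √689) = -13416 + 312*√689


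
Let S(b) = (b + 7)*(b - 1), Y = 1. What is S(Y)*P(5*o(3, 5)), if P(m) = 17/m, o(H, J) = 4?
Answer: 0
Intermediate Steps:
S(b) = (-1 + b)*(7 + b) (S(b) = (7 + b)*(-1 + b) = (-1 + b)*(7 + b))
S(Y)*P(5*o(3, 5)) = (-7 + 1**2 + 6*1)*(17/((5*4))) = (-7 + 1 + 6)*(17/20) = 0*(17*(1/20)) = 0*(17/20) = 0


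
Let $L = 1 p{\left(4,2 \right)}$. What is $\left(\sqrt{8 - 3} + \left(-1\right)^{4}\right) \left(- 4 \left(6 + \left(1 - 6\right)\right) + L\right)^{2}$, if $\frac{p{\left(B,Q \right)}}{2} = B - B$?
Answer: $16 + 16 \sqrt{5} \approx 51.777$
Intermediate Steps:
$p{\left(B,Q \right)} = 0$ ($p{\left(B,Q \right)} = 2 \left(B - B\right) = 2 \cdot 0 = 0$)
$L = 0$ ($L = 1 \cdot 0 = 0$)
$\left(\sqrt{8 - 3} + \left(-1\right)^{4}\right) \left(- 4 \left(6 + \left(1 - 6\right)\right) + L\right)^{2} = \left(\sqrt{8 - 3} + \left(-1\right)^{4}\right) \left(- 4 \left(6 + \left(1 - 6\right)\right) + 0\right)^{2} = \left(\sqrt{5} + 1\right) \left(- 4 \left(6 + \left(1 - 6\right)\right) + 0\right)^{2} = \left(1 + \sqrt{5}\right) \left(- 4 \left(6 - 5\right) + 0\right)^{2} = \left(1 + \sqrt{5}\right) \left(\left(-4\right) 1 + 0\right)^{2} = \left(1 + \sqrt{5}\right) \left(-4 + 0\right)^{2} = \left(1 + \sqrt{5}\right) \left(-4\right)^{2} = \left(1 + \sqrt{5}\right) 16 = 16 + 16 \sqrt{5}$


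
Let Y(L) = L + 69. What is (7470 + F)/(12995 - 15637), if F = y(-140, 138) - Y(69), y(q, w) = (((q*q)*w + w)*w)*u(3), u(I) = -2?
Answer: 373277778/1321 ≈ 2.8257e+5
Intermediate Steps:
Y(L) = 69 + L
y(q, w) = -2*w*(w + w*q²) (y(q, w) = (((q*q)*w + w)*w)*(-2) = ((q²*w + w)*w)*(-2) = ((w*q² + w)*w)*(-2) = ((w + w*q²)*w)*(-2) = (w*(w + w*q²))*(-2) = -2*w*(w + w*q²))
F = -746563026 (F = 2*138²*(-1 - 1*(-140)²) - (69 + 69) = 2*19044*(-1 - 1*19600) - 1*138 = 2*19044*(-1 - 19600) - 138 = 2*19044*(-19601) - 138 = -746562888 - 138 = -746563026)
(7470 + F)/(12995 - 15637) = (7470 - 746563026)/(12995 - 15637) = -746555556/(-2642) = -746555556*(-1/2642) = 373277778/1321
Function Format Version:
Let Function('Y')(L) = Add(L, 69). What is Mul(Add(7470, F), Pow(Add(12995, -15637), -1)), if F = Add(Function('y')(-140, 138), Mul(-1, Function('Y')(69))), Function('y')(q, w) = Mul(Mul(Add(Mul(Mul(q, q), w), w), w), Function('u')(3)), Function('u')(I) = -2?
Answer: Rational(373277778, 1321) ≈ 2.8257e+5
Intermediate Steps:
Function('Y')(L) = Add(69, L)
Function('y')(q, w) = Mul(-2, w, Add(w, Mul(w, Pow(q, 2)))) (Function('y')(q, w) = Mul(Mul(Add(Mul(Mul(q, q), w), w), w), -2) = Mul(Mul(Add(Mul(Pow(q, 2), w), w), w), -2) = Mul(Mul(Add(Mul(w, Pow(q, 2)), w), w), -2) = Mul(Mul(Add(w, Mul(w, Pow(q, 2))), w), -2) = Mul(Mul(w, Add(w, Mul(w, Pow(q, 2)))), -2) = Mul(-2, w, Add(w, Mul(w, Pow(q, 2)))))
F = -746563026 (F = Add(Mul(2, Pow(138, 2), Add(-1, Mul(-1, Pow(-140, 2)))), Mul(-1, Add(69, 69))) = Add(Mul(2, 19044, Add(-1, Mul(-1, 19600))), Mul(-1, 138)) = Add(Mul(2, 19044, Add(-1, -19600)), -138) = Add(Mul(2, 19044, -19601), -138) = Add(-746562888, -138) = -746563026)
Mul(Add(7470, F), Pow(Add(12995, -15637), -1)) = Mul(Add(7470, -746563026), Pow(Add(12995, -15637), -1)) = Mul(-746555556, Pow(-2642, -1)) = Mul(-746555556, Rational(-1, 2642)) = Rational(373277778, 1321)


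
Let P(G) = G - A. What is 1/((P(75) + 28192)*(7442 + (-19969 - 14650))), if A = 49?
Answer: -1/766880586 ≈ -1.3040e-9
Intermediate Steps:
P(G) = -49 + G (P(G) = G - 1*49 = G - 49 = -49 + G)
1/((P(75) + 28192)*(7442 + (-19969 - 14650))) = 1/(((-49 + 75) + 28192)*(7442 + (-19969 - 14650))) = 1/((26 + 28192)*(7442 - 34619)) = 1/(28218*(-27177)) = 1/(-766880586) = -1/766880586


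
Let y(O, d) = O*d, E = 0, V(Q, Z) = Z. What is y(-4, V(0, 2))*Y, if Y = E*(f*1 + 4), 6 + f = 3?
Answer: 0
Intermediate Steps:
f = -3 (f = -6 + 3 = -3)
Y = 0 (Y = 0*(-3*1 + 4) = 0*(-3 + 4) = 0*1 = 0)
y(-4, V(0, 2))*Y = -4*2*0 = -8*0 = 0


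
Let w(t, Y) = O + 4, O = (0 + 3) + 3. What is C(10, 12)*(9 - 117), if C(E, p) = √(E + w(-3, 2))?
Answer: -216*√5 ≈ -482.99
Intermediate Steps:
O = 6 (O = 3 + 3 = 6)
w(t, Y) = 10 (w(t, Y) = 6 + 4 = 10)
C(E, p) = √(10 + E) (C(E, p) = √(E + 10) = √(10 + E))
C(10, 12)*(9 - 117) = √(10 + 10)*(9 - 117) = √20*(-108) = (2*√5)*(-108) = -216*√5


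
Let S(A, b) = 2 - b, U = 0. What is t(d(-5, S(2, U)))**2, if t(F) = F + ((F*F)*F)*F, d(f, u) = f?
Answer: 384400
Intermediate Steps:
t(F) = F + F**4 (t(F) = F + (F**2*F)*F = F + F**3*F = F + F**4)
t(d(-5, S(2, U)))**2 = (-5 + (-5)**4)**2 = (-5 + 625)**2 = 620**2 = 384400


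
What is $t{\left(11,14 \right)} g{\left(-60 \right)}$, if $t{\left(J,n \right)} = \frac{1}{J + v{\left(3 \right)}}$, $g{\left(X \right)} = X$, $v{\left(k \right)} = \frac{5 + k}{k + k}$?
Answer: $- \frac{180}{37} \approx -4.8649$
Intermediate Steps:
$v{\left(k \right)} = \frac{5 + k}{2 k}$
$t{\left(J,n \right)} = \frac{1}{\frac{4}{3} + J}$ ($t{\left(J,n \right)} = \frac{1}{J + \frac{5 + 3}{2 \cdot 3}} = \frac{1}{J + \frac{1}{2} \cdot \frac{1}{3} \cdot 8} = \frac{1}{J + \frac{4}{3}} = \frac{1}{\frac{4}{3} + J}$)
$t{\left(11,14 \right)} g{\left(-60 \right)} = \frac{3}{4 + 3 \cdot 11} \left(-60\right) = \frac{3}{4 + 33} \left(-60\right) = \frac{3}{37} \left(-60\right) = - \frac{180}{37}$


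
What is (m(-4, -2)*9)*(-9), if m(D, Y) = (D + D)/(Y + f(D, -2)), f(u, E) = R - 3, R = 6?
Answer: 648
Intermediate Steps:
f(u, E) = 3 (f(u, E) = 6 - 3 = 3)
m(D, Y) = 2*D/(3 + Y) (m(D, Y) = (D + D)/(Y + 3) = (2*D)/(3 + Y) = 2*D/(3 + Y))
(m(-4, -2)*9)*(-9) = ((2*(-4)/(3 - 2))*9)*(-9) = ((2*(-4)/1)*9)*(-9) = ((2*(-4)*1)*9)*(-9) = -8*9*(-9) = -72*(-9) = 648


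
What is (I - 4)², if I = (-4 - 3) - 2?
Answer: 169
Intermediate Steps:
I = -9 (I = -7 - 2 = -9)
(I - 4)² = (-9 - 4)² = (-13)² = 169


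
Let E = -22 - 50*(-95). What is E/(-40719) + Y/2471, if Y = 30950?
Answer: 59455722/4791269 ≈ 12.409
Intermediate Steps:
E = 4728 (E = -22 + 4750 = 4728)
E/(-40719) + Y/2471 = 4728/(-40719) + 30950/2471 = 4728*(-1/40719) + 30950*(1/2471) = -1576/13573 + 30950/2471 = 59455722/4791269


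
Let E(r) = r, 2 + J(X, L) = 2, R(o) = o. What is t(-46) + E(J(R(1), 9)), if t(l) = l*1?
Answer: -46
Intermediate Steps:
J(X, L) = 0 (J(X, L) = -2 + 2 = 0)
t(l) = l
t(-46) + E(J(R(1), 9)) = -46 + 0 = -46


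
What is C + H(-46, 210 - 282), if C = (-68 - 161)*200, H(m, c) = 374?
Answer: -45426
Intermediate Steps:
C = -45800 (C = -229*200 = -45800)
C + H(-46, 210 - 282) = -45800 + 374 = -45426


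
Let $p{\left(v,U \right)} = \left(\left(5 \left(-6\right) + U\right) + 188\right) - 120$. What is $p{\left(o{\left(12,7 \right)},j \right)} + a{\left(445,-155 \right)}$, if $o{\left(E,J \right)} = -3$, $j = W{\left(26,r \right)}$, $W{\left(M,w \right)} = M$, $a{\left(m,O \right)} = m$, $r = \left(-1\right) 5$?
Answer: $509$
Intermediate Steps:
$r = -5$
$j = 26$
$p{\left(v,U \right)} = 38 + U$ ($p{\left(v,U \right)} = \left(\left(-30 + U\right) + 188\right) - 120 = \left(158 + U\right) - 120 = 38 + U$)
$p{\left(o{\left(12,7 \right)},j \right)} + a{\left(445,-155 \right)} = \left(38 + 26\right) + 445 = 64 + 445 = 509$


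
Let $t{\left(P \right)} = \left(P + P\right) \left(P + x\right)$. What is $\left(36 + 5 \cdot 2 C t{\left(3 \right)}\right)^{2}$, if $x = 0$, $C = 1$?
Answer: $46656$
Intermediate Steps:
$t{\left(P \right)} = 2 P^{2}$ ($t{\left(P \right)} = \left(P + P\right) \left(P + 0\right) = 2 P P = 2 P^{2}$)
$\left(36 + 5 \cdot 2 C t{\left(3 \right)}\right)^{2} = \left(36 + 5 \cdot 2 \cdot 1 \cdot 2 \cdot 3^{2}\right)^{2} = \left(36 + 10 \cdot 1 \cdot 2 \cdot 9\right)^{2} = \left(36 + 10 \cdot 18\right)^{2} = \left(36 + 180\right)^{2} = 216^{2} = 46656$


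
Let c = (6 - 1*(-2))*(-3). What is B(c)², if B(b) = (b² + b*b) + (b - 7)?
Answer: 1256641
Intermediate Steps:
c = -24 (c = (6 + 2)*(-3) = 8*(-3) = -24)
B(b) = -7 + b + 2*b² (B(b) = (b² + b²) + (-7 + b) = 2*b² + (-7 + b) = -7 + b + 2*b²)
B(c)² = (-7 - 24 + 2*(-24)²)² = (-7 - 24 + 2*576)² = (-7 - 24 + 1152)² = 1121² = 1256641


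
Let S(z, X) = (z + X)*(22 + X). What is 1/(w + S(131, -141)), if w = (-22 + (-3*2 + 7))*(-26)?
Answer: 1/1736 ≈ 0.00057604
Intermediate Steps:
S(z, X) = (22 + X)*(X + z) (S(z, X) = (X + z)*(22 + X) = (22 + X)*(X + z))
w = 546 (w = (-22 + (-6 + 7))*(-26) = (-22 + 1)*(-26) = -21*(-26) = 546)
1/(w + S(131, -141)) = 1/(546 + ((-141)**2 + 22*(-141) + 22*131 - 141*131)) = 1/(546 + (19881 - 3102 + 2882 - 18471)) = 1/(546 + 1190) = 1/1736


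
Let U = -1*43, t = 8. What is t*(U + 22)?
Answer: -168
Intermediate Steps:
U = -43
t*(U + 22) = 8*(-43 + 22) = 8*(-21) = -168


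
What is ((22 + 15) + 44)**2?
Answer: 6561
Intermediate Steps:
((22 + 15) + 44)**2 = (37 + 44)**2 = 81**2 = 6561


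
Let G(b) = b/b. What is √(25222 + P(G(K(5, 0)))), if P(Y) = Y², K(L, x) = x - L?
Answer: √25223 ≈ 158.82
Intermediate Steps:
G(b) = 1
√(25222 + P(G(K(5, 0)))) = √(25222 + 1²) = √(25222 + 1) = √25223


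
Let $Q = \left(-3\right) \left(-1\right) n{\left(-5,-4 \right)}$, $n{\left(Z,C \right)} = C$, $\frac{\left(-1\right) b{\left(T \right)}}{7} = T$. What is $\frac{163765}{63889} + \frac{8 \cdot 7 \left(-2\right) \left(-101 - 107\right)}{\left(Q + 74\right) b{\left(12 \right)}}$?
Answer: $- \frac{1621097}{848811} \approx -1.9098$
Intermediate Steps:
$b{\left(T \right)} = - 7 T$
$Q = -12$ ($Q = \left(-3\right) \left(-1\right) \left(-4\right) = 3 \left(-4\right) = -12$)
$\frac{163765}{63889} + \frac{8 \cdot 7 \left(-2\right) \left(-101 - 107\right)}{\left(Q + 74\right) b{\left(12 \right)}} = \frac{163765}{63889} + \frac{8 \cdot 7 \left(-2\right) \left(-101 - 107\right)}{\left(-12 + 74\right) \left(\left(-7\right) 12\right)} = 163765 \cdot \frac{1}{63889} + \frac{56 \left(-2\right) \left(-208\right)}{62 \left(-84\right)} = \frac{23395}{9127} + \frac{\left(-112\right) \left(-208\right)}{-5208} = \frac{23395}{9127} + 23296 \left(- \frac{1}{5208}\right) = \frac{23395}{9127} - \frac{416}{93} = - \frac{1621097}{848811}$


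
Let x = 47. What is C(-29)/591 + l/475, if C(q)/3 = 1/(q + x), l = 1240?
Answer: 879503/336870 ≈ 2.6108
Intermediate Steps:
C(q) = 3/(47 + q) (C(q) = 3/(q + 47) = 3/(47 + q))
C(-29)/591 + l/475 = (3/(47 - 29))/591 + 1240/475 = (3/18)*(1/591) + 1240*(1/475) = (3*(1/18))*(1/591) + 248/95 = (⅙)*(1/591) + 248/95 = 1/3546 + 248/95 = 879503/336870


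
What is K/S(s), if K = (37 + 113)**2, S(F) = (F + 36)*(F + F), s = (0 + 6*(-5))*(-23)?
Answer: 125/5566 ≈ 0.022458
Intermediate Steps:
s = 690 (s = (0 - 30)*(-23) = -30*(-23) = 690)
S(F) = 2*F*(36 + F) (S(F) = (36 + F)*(2*F) = 2*F*(36 + F))
K = 22500 (K = 150**2 = 22500)
K/S(s) = 22500/((2*690*(36 + 690))) = 22500/((2*690*726)) = 22500/1001880 = 22500*(1/1001880) = 125/5566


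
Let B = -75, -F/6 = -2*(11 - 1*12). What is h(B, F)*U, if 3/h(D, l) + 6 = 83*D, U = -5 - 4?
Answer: 9/2077 ≈ 0.0043332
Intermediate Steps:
F = -12 (F = -(-12)*(11 - 1*12) = -(-12)*(11 - 12) = -(-12)*(-1) = -6*2 = -12)
U = -9
h(D, l) = 3/(-6 + 83*D)
h(B, F)*U = (3/(-6 + 83*(-75)))*(-9) = (3/(-6 - 6225))*(-9) = (3/(-6231))*(-9) = (3*(-1/6231))*(-9) = -1/2077*(-9) = 9/2077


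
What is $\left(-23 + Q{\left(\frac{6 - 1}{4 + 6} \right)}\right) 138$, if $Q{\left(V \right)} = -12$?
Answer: $-4830$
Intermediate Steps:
$\left(-23 + Q{\left(\frac{6 - 1}{4 + 6} \right)}\right) 138 = \left(-23 - 12\right) 138 = \left(-35\right) 138 = -4830$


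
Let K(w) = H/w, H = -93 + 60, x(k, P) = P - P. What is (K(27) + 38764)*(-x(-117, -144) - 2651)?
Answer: -924841115/9 ≈ -1.0276e+8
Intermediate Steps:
x(k, P) = 0
H = -33
K(w) = -33/w
(K(27) + 38764)*(-x(-117, -144) - 2651) = (-33/27 + 38764)*(-1*0 - 2651) = (-33*1/27 + 38764)*(0 - 2651) = (-11/9 + 38764)*(-2651) = (348865/9)*(-2651) = -924841115/9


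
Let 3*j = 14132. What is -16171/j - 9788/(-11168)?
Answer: -25216823/9864136 ≈ -2.5564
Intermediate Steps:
j = 14132/3 (j = (1/3)*14132 = 14132/3 ≈ 4710.7)
-16171/j - 9788/(-11168) = -16171/14132/3 - 9788/(-11168) = -16171*3/14132 - 9788*(-1/11168) = -48513/14132 + 2447/2792 = -25216823/9864136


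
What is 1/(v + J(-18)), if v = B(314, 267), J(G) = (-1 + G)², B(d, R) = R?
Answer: 1/628 ≈ 0.0015924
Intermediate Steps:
v = 267
1/(v + J(-18)) = 1/(267 + (-1 - 18)²) = 1/(267 + (-19)²) = 1/(267 + 361) = 1/628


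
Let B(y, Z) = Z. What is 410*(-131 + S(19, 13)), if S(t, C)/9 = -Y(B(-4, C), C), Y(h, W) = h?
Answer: -101680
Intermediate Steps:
S(t, C) = -9*C (S(t, C) = 9*(-C) = -9*C)
410*(-131 + S(19, 13)) = 410*(-131 - 9*13) = 410*(-131 - 117) = 410*(-248) = -101680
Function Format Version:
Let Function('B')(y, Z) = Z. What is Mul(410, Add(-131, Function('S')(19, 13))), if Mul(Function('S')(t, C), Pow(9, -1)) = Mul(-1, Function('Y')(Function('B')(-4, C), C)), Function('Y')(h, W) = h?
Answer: -101680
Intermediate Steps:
Function('S')(t, C) = Mul(-9, C) (Function('S')(t, C) = Mul(9, Mul(-1, C)) = Mul(-9, C))
Mul(410, Add(-131, Function('S')(19, 13))) = Mul(410, Add(-131, Mul(-9, 13))) = Mul(410, Add(-131, -117)) = Mul(410, -248) = -101680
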